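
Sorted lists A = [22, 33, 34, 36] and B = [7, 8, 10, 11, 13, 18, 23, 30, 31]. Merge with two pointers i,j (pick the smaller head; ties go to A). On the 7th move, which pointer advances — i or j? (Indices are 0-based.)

i

[i=0,j=0] A[i]=22>B[j]=7 take 7 → j++
[i=0,j=1] A[i]=22>B[j]=8 take 8 → j++
[i=0,j=2] A[i]=22>B[j]=10 take 10 → j++
[i=0,j=3] A[i]=22>B[j]=11 take 11 → j++
[i=0,j=4] A[i]=22>B[j]=13 take 13 → j++
[i=0,j=5] A[i]=22>B[j]=18 take 18 → j++
[i=0,j=6] A[i]=22<=B[j]=23 take 22 → i++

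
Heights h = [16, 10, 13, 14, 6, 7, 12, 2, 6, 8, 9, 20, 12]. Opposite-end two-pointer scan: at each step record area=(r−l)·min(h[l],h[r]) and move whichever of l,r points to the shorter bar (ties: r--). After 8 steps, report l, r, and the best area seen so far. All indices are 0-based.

l=7, r=11, best area=176

[0,12] min(16,12)*12=144 best=144 * → r--
[0,11] min(16,20)*11=176 best=176 * → l++
[1,11] min(10,20)*10=100 best=176 → l++
[2,11] min(13,20)*9=117 best=176 → l++
[3,11] min(14,20)*8=112 best=176 → l++
[4,11] min(6,20)*7=42 best=176 → l++
[5,11] min(7,20)*6=42 best=176 → l++
[6,11] min(12,20)*5=60 best=176 → l++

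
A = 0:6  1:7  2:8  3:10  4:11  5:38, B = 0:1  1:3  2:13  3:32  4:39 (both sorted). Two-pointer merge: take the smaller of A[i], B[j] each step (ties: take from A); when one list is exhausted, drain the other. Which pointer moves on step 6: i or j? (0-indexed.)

i

[i=0,j=0] A[i]=6>B[j]=1 take 1 → j++
[i=0,j=1] A[i]=6>B[j]=3 take 3 → j++
[i=0,j=2] A[i]=6<=B[j]=13 take 6 → i++
[i=1,j=2] A[i]=7<=B[j]=13 take 7 → i++
[i=2,j=2] A[i]=8<=B[j]=13 take 8 → i++
[i=3,j=2] A[i]=10<=B[j]=13 take 10 → i++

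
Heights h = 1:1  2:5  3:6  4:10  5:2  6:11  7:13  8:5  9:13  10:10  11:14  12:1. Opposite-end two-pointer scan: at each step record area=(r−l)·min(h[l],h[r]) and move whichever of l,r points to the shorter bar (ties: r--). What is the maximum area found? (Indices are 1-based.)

max area = 70

[1,12] min(1,1)*11=11 best=11 * → r--
[1,11] min(1,14)*10=10 best=11 → l++
[2,11] min(5,14)*9=45 best=45 * → l++
[3,11] min(6,14)*8=48 best=48 * → l++
[4,11] min(10,14)*7=70 best=70 * → l++
[5,11] min(2,14)*6=12 best=70 → l++
[6,11] min(11,14)*5=55 best=70 → l++
[7,11] min(13,14)*4=52 best=70 → l++
[8,11] min(5,14)*3=15 best=70 → l++
[9,11] min(13,14)*2=26 best=70 → l++
[10,11] min(10,14)*1=10 best=70 → l++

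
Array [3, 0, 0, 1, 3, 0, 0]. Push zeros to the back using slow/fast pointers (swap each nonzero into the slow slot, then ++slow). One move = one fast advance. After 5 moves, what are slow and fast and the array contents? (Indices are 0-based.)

slow=0 fast=0: a[fast]=3≠0 swap→a[0]=3, slow++,fast++
slow=1 fast=1: a[fast]=0, fast++
slow=1 fast=2: a[fast]=0, fast++
slow=1 fast=3: a[fast]=1≠0 swap→a[1]=1, slow++,fast++
slow=2 fast=4: a[fast]=3≠0 swap→a[2]=3, slow++,fast++

slow=3, fast=5, a=[3, 1, 3, 0, 0, 0, 0]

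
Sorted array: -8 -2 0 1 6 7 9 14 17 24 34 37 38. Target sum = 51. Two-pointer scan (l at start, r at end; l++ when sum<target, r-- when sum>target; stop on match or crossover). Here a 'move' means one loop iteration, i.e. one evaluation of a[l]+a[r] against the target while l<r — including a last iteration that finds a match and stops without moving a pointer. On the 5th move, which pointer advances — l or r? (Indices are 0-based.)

[0,12] -8+38=30 <51 → l++
[1,12] -2+38=36 <51 → l++
[2,12] 0+38=38 <51 → l++
[3,12] 1+38=39 <51 → l++
[4,12] 6+38=44 <51 → l++

l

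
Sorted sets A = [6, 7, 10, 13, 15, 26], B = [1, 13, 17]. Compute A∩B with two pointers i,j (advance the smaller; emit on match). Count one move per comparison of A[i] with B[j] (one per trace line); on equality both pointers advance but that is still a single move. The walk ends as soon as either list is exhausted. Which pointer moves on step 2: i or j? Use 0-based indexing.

i

i=0 j=0: 6>1, j++
i=0 j=1: 6<13, i++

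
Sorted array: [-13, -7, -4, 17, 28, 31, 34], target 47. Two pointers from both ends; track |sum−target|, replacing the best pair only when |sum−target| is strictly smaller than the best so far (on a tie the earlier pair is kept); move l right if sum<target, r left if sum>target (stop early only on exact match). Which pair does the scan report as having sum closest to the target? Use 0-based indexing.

[0,6] -13+34=21 d=26 * → l++
[1,6] -7+34=27 d=20 * → l++
[2,6] -4+34=30 d=17 * → l++
[3,6] 17+34=51 d=4 * → r--
[3,5] 17+31=48 d=1 * → r--
[3,4] 17+28=45 d=2 → l++

pair (17, 31) with sum 48 (|Δ|=1)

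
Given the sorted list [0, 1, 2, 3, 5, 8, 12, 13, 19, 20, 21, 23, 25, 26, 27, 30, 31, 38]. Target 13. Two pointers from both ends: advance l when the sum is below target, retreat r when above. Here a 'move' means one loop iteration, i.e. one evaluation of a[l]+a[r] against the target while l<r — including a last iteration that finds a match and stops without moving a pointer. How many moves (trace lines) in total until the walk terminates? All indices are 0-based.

l=0 r=17: 0+38=38 >13, r--
l=0 r=16: 0+31=31 >13, r--
l=0 r=15: 0+30=30 >13, r--
l=0 r=14: 0+27=27 >13, r--
l=0 r=13: 0+26=26 >13, r--
l=0 r=12: 0+25=25 >13, r--
l=0 r=11: 0+23=23 >13, r--
l=0 r=10: 0+21=21 >13, r--
l=0 r=9: 0+20=20 >13, r--
l=0 r=8: 0+19=19 >13, r--
l=0 r=7: 0+13=13, found

11 moves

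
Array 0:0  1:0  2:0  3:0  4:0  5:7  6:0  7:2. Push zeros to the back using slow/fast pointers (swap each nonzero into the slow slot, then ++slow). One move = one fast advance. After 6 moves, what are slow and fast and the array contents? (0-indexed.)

slow=1, fast=6, a=[7, 0, 0, 0, 0, 0, 0, 2]

(s=0,f=0) a[fast]=0 → fast++
(s=0,f=1) a[fast]=0 → fast++
(s=0,f=2) a[fast]=0 → fast++
(s=0,f=3) a[fast]=0 → fast++
(s=0,f=4) a[fast]=0 → fast++
(s=0,f=5) a[fast]=7≠0 swap→a[0]=7 → slow++,fast++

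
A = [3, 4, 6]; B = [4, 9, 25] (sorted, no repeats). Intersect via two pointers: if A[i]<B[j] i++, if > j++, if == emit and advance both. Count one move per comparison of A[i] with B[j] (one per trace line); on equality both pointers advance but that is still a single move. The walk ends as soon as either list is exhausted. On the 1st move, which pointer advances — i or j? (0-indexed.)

i

[i=0,j=0] 3<4 → i++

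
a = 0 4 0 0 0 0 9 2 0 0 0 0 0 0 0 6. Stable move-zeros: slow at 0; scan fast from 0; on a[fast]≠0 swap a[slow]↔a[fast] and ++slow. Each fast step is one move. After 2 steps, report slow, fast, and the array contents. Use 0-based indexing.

(s=0,f=0) a[fast]=0 → fast++
(s=0,f=1) a[fast]=4≠0 swap→a[0]=4 → slow++,fast++

slow=1, fast=2, a=[4, 0, 0, 0, 0, 0, 9, 2, 0, 0, 0, 0, 0, 0, 0, 6]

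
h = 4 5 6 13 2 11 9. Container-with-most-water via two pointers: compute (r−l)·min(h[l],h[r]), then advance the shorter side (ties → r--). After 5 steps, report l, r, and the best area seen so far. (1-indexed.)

l=4, r=5, best area=27

l=1 r=7: min(4,9)*6=24 best=24 *, l++
l=2 r=7: min(5,9)*5=25 best=25 *, l++
l=3 r=7: min(6,9)*4=24 best=25, l++
l=4 r=7: min(13,9)*3=27 best=27 *, r--
l=4 r=6: min(13,11)*2=22 best=27, r--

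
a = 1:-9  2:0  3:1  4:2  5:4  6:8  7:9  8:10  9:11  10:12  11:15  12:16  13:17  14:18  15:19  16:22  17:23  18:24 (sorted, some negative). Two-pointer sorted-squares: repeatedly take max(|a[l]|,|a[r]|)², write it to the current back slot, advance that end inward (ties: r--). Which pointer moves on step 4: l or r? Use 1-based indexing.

r

l=1 r=18: |-9|<=|24| out[18]=576, r--
l=1 r=17: |-9|<=|23| out[17]=529, r--
l=1 r=16: |-9|<=|22| out[16]=484, r--
l=1 r=15: |-9|<=|19| out[15]=361, r--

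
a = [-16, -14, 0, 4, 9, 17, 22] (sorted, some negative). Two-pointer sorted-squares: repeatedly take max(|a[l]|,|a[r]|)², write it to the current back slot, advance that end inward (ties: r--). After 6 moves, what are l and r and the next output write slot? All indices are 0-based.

l=0 r=6: |-16|<=|22| out[6]=484, r--
l=0 r=5: |-16|<=|17| out[5]=289, r--
l=0 r=4: |-16|>|9| out[4]=256, l++
l=1 r=4: |-14|>|9| out[3]=196, l++
l=2 r=4: |0|<=|9| out[2]=81, r--
l=2 r=3: |0|<=|4| out[1]=16, r--

l=2, r=2, next write slot=0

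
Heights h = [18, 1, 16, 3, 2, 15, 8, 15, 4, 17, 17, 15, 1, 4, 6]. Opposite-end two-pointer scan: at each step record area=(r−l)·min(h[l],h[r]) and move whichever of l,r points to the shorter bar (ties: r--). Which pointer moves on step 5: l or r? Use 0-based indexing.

r

l=0 r=14: min(18,6)*14=84 best=84 *, r--
l=0 r=13: min(18,4)*13=52 best=84, r--
l=0 r=12: min(18,1)*12=12 best=84, r--
l=0 r=11: min(18,15)*11=165 best=165 *, r--
l=0 r=10: min(18,17)*10=170 best=170 *, r--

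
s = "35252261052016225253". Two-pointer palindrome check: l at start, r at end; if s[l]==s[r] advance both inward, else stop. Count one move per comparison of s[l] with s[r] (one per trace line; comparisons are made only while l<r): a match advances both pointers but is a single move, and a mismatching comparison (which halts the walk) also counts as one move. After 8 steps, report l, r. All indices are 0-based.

l=0 r=19: '3'=='3', l++,r--
l=1 r=18: '5'=='5', l++,r--
l=2 r=17: '2'=='2', l++,r--
l=3 r=16: '5'=='5', l++,r--
l=4 r=15: '2'=='2', l++,r--
l=5 r=14: '2'=='2', l++,r--
l=6 r=13: '6'=='6', l++,r--
l=7 r=12: '1'=='1', l++,r--

l=8, r=11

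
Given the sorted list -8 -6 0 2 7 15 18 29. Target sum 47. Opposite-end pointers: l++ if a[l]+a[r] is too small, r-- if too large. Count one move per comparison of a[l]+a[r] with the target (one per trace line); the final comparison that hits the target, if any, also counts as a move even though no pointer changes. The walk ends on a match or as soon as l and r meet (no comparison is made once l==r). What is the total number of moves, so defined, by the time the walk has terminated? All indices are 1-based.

7 moves

l=1 r=8: -8+29=21 <47, l++
l=2 r=8: -6+29=23 <47, l++
l=3 r=8: 0+29=29 <47, l++
l=4 r=8: 2+29=31 <47, l++
l=5 r=8: 7+29=36 <47, l++
l=6 r=8: 15+29=44 <47, l++
l=7 r=8: 18+29=47, found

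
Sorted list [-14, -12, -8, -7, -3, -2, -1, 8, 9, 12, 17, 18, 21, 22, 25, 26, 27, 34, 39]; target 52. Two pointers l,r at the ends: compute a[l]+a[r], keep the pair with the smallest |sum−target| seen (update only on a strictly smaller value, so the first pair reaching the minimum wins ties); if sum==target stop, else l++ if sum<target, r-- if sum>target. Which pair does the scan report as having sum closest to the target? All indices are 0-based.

pair (18, 34) with sum 52 (|Δ|=0)

[0,18] -14+39=25 d=27 * → l++
[1,18] -12+39=27 d=25 * → l++
[2,18] -8+39=31 d=21 * → l++
[3,18] -7+39=32 d=20 * → l++
[4,18] -3+39=36 d=16 * → l++
[5,18] -2+39=37 d=15 * → l++
[6,18] -1+39=38 d=14 * → l++
[7,18] 8+39=47 d=5 * → l++
[8,18] 9+39=48 d=4 * → l++
[9,18] 12+39=51 d=1 * → l++
[10,18] 17+39=56 d=4 → r--
[10,17] 17+34=51 d=1 → l++
[11,17] 18+34=52 d=0 * → stop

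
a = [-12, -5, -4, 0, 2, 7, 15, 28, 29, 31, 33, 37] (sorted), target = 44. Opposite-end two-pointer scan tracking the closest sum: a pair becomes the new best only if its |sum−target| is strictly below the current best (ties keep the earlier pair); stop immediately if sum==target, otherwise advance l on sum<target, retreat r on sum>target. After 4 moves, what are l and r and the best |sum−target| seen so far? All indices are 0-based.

l=0 r=11: -12+37=25 d=19 *, l++
l=1 r=11: -5+37=32 d=12 *, l++
l=2 r=11: -4+37=33 d=11 *, l++
l=3 r=11: 0+37=37 d=7 *, l++

l=4, r=11, best |Δ|=7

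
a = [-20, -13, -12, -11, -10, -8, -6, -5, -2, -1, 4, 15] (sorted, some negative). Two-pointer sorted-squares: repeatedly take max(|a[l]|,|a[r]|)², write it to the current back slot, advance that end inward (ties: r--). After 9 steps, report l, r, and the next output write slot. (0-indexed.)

[0,11] |-20|>|15| out[11]=400 → l++
[1,11] |-13|<=|15| out[10]=225 → r--
[1,10] |-13|>|4| out[9]=169 → l++
[2,10] |-12|>|4| out[8]=144 → l++
[3,10] |-11|>|4| out[7]=121 → l++
[4,10] |-10|>|4| out[6]=100 → l++
[5,10] |-8|>|4| out[5]=64 → l++
[6,10] |-6|>|4| out[4]=36 → l++
[7,10] |-5|>|4| out[3]=25 → l++

l=8, r=10, next write slot=2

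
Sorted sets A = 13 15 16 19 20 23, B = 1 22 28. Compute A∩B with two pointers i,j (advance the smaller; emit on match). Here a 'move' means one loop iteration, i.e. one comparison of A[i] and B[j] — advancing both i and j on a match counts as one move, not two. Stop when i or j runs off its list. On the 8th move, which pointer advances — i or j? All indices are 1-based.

i

i=1 j=1: 13>1, j++
i=1 j=2: 13<22, i++
i=2 j=2: 15<22, i++
i=3 j=2: 16<22, i++
i=4 j=2: 19<22, i++
i=5 j=2: 20<22, i++
i=6 j=2: 23>22, j++
i=6 j=3: 23<28, i++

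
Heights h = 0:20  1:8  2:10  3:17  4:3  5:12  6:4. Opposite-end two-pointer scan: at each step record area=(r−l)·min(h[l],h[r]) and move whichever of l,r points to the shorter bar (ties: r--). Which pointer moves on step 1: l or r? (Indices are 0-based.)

r

l=0 r=6: min(20,4)*6=24 best=24 *, r--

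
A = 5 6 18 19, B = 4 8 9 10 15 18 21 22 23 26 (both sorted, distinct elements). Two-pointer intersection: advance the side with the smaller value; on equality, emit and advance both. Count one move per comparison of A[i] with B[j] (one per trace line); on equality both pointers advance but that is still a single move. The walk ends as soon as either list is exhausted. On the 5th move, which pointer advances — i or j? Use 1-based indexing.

[i=1,j=1] 5>4 → j++
[i=1,j=2] 5<8 → i++
[i=2,j=2] 6<8 → i++
[i=3,j=2] 18>8 → j++
[i=3,j=3] 18>9 → j++

j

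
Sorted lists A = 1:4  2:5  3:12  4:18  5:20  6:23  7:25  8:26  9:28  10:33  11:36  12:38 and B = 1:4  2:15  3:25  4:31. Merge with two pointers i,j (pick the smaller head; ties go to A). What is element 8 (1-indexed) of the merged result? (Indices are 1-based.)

merged[8] = 23

[i=1,j=1] A[i]=4<=B[j]=4 take 4 → i++
[i=2,j=1] A[i]=5>B[j]=4 take 4 → j++
[i=2,j=2] A[i]=5<=B[j]=15 take 5 → i++
[i=3,j=2] A[i]=12<=B[j]=15 take 12 → i++
[i=4,j=2] A[i]=18>B[j]=15 take 15 → j++
[i=4,j=3] A[i]=18<=B[j]=25 take 18 → i++
[i=5,j=3] A[i]=20<=B[j]=25 take 20 → i++
[i=6,j=3] A[i]=23<=B[j]=25 take 23 → i++
[i=7,j=3] A[i]=25<=B[j]=25 take 25 → i++
[i=8,j=3] A[i]=26>B[j]=25 take 25 → j++
[i=8,j=4] A[i]=26<=B[j]=31 take 26 → i++
[i=9,j=4] A[i]=28<=B[j]=31 take 28 → i++
[i=10,j=4] A[i]=33>B[j]=31 take 31 → j++
[i=10,j=5] B done, take A[i]=33 → i++
[i=11,j=5] B done, take A[i]=36 → i++
[i=12,j=5] B done, take A[i]=38 → i++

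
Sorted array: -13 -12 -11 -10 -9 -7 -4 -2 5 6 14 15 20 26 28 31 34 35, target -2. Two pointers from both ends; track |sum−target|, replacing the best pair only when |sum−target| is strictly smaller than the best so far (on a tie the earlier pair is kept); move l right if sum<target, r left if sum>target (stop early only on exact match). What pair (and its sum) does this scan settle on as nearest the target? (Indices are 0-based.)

[0,17] -13+35=22 d=24 * → r--
[0,16] -13+34=21 d=23 * → r--
[0,15] -13+31=18 d=20 * → r--
[0,14] -13+28=15 d=17 * → r--
[0,13] -13+26=13 d=15 * → r--
[0,12] -13+20=7 d=9 * → r--
[0,11] -13+15=2 d=4 * → r--
[0,10] -13+14=1 d=3 * → r--
[0,9] -13+6=-7 d=5 → l++
[1,9] -12+6=-6 d=4 → l++
[2,9] -11+6=-5 d=3 → l++
[3,9] -10+6=-4 d=2 * → l++
[4,9] -9+6=-3 d=1 * → l++
[5,9] -7+6=-1 d=1 → r--
[5,8] -7+5=-2 d=0 * → stop

pair (-7, 5) with sum -2 (|Δ|=0)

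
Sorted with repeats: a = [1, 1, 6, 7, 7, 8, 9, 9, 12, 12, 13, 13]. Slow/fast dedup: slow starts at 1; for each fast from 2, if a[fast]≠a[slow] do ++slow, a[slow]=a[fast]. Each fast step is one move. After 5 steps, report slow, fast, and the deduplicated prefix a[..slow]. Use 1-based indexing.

slow=4, fast=7, prefix=[1, 6, 7, 8]

(s=1,f=2) a[fast]=1=a[slow] dup → fast++
(s=1,f=3) a[fast]=6≠a[slow]=1 write a[2]=6 → slow++,fast++
(s=2,f=4) a[fast]=7≠a[slow]=6 write a[3]=7 → slow++,fast++
(s=3,f=5) a[fast]=7=a[slow] dup → fast++
(s=3,f=6) a[fast]=8≠a[slow]=7 write a[4]=8 → slow++,fast++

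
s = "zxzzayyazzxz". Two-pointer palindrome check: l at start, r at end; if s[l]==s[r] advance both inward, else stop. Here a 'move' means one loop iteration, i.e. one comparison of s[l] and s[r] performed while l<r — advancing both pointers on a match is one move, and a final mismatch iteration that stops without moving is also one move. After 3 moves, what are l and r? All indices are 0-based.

l=3, r=8

[0,11] 'z'=='z' → l++,r--
[1,10] 'x'=='x' → l++,r--
[2,9] 'z'=='z' → l++,r--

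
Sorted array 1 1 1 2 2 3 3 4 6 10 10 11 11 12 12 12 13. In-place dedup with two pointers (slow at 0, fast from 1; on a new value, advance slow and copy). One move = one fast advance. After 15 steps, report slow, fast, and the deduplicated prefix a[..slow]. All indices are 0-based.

(s=0,f=1) a[fast]=1=a[slow] dup → fast++
(s=0,f=2) a[fast]=1=a[slow] dup → fast++
(s=0,f=3) a[fast]=2≠a[slow]=1 write a[1]=2 → slow++,fast++
(s=1,f=4) a[fast]=2=a[slow] dup → fast++
(s=1,f=5) a[fast]=3≠a[slow]=2 write a[2]=3 → slow++,fast++
(s=2,f=6) a[fast]=3=a[slow] dup → fast++
(s=2,f=7) a[fast]=4≠a[slow]=3 write a[3]=4 → slow++,fast++
(s=3,f=8) a[fast]=6≠a[slow]=4 write a[4]=6 → slow++,fast++
(s=4,f=9) a[fast]=10≠a[slow]=6 write a[5]=10 → slow++,fast++
(s=5,f=10) a[fast]=10=a[slow] dup → fast++
(s=5,f=11) a[fast]=11≠a[slow]=10 write a[6]=11 → slow++,fast++
(s=6,f=12) a[fast]=11=a[slow] dup → fast++
(s=6,f=13) a[fast]=12≠a[slow]=11 write a[7]=12 → slow++,fast++
(s=7,f=14) a[fast]=12=a[slow] dup → fast++
(s=7,f=15) a[fast]=12=a[slow] dup → fast++

slow=7, fast=16, prefix=[1, 2, 3, 4, 6, 10, 11, 12]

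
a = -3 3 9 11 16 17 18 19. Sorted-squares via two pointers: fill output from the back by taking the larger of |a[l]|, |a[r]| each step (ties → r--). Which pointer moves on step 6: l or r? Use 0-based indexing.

l=0 r=7: |-3|<=|19| out[7]=361, r--
l=0 r=6: |-3|<=|18| out[6]=324, r--
l=0 r=5: |-3|<=|17| out[5]=289, r--
l=0 r=4: |-3|<=|16| out[4]=256, r--
l=0 r=3: |-3|<=|11| out[3]=121, r--
l=0 r=2: |-3|<=|9| out[2]=81, r--

r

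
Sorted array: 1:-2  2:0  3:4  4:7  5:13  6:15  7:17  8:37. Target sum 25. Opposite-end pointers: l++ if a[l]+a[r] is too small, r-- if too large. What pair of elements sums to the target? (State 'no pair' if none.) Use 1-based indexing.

[1,8] -2+37=35 >25 → r--
[1,7] -2+17=15 <25 → l++
[2,7] 0+17=17 <25 → l++
[3,7] 4+17=21 <25 → l++
[4,7] 7+17=24 <25 → l++
[5,7] 13+17=30 >25 → r--
[5,6] 13+15=28 >25 → r--

no pair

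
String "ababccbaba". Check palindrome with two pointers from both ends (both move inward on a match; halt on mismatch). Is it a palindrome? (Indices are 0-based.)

[0,9] 'a'=='a' → l++,r--
[1,8] 'b'=='b' → l++,r--
[2,7] 'a'=='a' → l++,r--
[3,6] 'b'=='b' → l++,r--
[4,5] 'c'=='c' → l++,r--

palindrome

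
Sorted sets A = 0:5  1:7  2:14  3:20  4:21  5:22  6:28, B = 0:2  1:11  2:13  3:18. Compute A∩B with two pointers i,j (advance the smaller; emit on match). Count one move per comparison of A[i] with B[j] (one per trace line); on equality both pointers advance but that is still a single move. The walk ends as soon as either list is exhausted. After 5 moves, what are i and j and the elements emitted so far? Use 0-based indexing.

i=2, j=3, emitted=[]

i=0 j=0: 5>2, j++
i=0 j=1: 5<11, i++
i=1 j=1: 7<11, i++
i=2 j=1: 14>11, j++
i=2 j=2: 14>13, j++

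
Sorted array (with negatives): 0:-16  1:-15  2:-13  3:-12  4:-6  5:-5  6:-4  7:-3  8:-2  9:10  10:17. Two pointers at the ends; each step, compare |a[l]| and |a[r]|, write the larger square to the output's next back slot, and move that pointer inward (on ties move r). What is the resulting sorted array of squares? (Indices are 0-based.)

[4, 9, 16, 25, 36, 100, 144, 169, 225, 256, 289]

[0,10] |-16|<=|17| out[10]=289 → r--
[0,9] |-16|>|10| out[9]=256 → l++
[1,9] |-15|>|10| out[8]=225 → l++
[2,9] |-13|>|10| out[7]=169 → l++
[3,9] |-12|>|10| out[6]=144 → l++
[4,9] |-6|<=|10| out[5]=100 → r--
[4,8] |-6|>|-2| out[4]=36 → l++
[5,8] |-5|>|-2| out[3]=25 → l++
[6,8] |-4|>|-2| out[2]=16 → l++
[7,8] |-3|>|-2| out[1]=9 → l++
[8,8] |-2|<=|-2| out[0]=4 → r--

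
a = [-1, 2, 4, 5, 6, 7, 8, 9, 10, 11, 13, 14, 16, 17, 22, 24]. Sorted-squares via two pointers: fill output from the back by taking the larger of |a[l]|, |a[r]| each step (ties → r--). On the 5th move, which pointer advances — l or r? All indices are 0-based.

r

[0,15] |-1|<=|24| out[15]=576 → r--
[0,14] |-1|<=|22| out[14]=484 → r--
[0,13] |-1|<=|17| out[13]=289 → r--
[0,12] |-1|<=|16| out[12]=256 → r--
[0,11] |-1|<=|14| out[11]=196 → r--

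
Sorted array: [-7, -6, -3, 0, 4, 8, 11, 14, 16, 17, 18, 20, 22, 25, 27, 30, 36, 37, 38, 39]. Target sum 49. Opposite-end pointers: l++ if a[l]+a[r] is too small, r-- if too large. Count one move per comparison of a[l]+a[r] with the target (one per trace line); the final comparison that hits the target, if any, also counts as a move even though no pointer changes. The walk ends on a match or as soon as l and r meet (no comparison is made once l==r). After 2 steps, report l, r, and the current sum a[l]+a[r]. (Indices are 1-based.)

l=3, r=20, sum=36

l=1 r=20: -7+39=32 <49, l++
l=2 r=20: -6+39=33 <49, l++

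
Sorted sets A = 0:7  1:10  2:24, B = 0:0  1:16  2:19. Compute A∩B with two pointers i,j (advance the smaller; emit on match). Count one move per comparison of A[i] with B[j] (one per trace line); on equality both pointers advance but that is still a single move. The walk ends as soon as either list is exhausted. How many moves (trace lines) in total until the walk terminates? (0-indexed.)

[i=0,j=0] 7>0 → j++
[i=0,j=1] 7<16 → i++
[i=1,j=1] 10<16 → i++
[i=2,j=1] 24>16 → j++
[i=2,j=2] 24>19 → j++

5 moves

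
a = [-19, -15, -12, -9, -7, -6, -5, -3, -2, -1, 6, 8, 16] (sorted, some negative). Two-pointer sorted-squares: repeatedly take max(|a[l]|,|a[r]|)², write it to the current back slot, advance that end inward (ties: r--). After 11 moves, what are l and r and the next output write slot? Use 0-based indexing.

l=8, r=9, next write slot=1

l=0 r=12: |-19|>|16| out[12]=361, l++
l=1 r=12: |-15|<=|16| out[11]=256, r--
l=1 r=11: |-15|>|8| out[10]=225, l++
l=2 r=11: |-12|>|8| out[9]=144, l++
l=3 r=11: |-9|>|8| out[8]=81, l++
l=4 r=11: |-7|<=|8| out[7]=64, r--
l=4 r=10: |-7|>|6| out[6]=49, l++
l=5 r=10: |-6|<=|6| out[5]=36, r--
l=5 r=9: |-6|>|-1| out[4]=36, l++
l=6 r=9: |-5|>|-1| out[3]=25, l++
l=7 r=9: |-3|>|-1| out[2]=9, l++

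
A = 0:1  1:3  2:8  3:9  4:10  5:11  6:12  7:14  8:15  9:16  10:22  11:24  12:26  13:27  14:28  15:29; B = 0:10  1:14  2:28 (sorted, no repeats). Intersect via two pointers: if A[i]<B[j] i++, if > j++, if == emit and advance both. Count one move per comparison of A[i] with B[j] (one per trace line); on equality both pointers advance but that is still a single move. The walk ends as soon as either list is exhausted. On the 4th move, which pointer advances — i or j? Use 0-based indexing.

[i=0,j=0] 1<10 → i++
[i=1,j=0] 3<10 → i++
[i=2,j=0] 8<10 → i++
[i=3,j=0] 9<10 → i++

i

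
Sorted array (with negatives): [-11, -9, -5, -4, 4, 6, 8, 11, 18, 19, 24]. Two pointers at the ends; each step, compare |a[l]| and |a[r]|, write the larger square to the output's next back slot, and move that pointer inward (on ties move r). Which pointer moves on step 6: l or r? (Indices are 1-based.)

[1,11] |-11|<=|24| out[11]=576 → r--
[1,10] |-11|<=|19| out[10]=361 → r--
[1,9] |-11|<=|18| out[9]=324 → r--
[1,8] |-11|<=|11| out[8]=121 → r--
[1,7] |-11|>|8| out[7]=121 → l++
[2,7] |-9|>|8| out[6]=81 → l++

l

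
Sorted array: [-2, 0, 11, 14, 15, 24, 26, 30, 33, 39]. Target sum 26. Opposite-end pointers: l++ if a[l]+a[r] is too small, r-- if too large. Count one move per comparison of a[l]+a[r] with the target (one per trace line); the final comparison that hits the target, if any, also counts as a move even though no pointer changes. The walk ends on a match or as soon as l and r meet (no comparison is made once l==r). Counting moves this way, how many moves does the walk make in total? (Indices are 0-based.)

5 moves

l=0 r=9: -2+39=37 >26, r--
l=0 r=8: -2+33=31 >26, r--
l=0 r=7: -2+30=28 >26, r--
l=0 r=6: -2+26=24 <26, l++
l=1 r=6: 0+26=26, found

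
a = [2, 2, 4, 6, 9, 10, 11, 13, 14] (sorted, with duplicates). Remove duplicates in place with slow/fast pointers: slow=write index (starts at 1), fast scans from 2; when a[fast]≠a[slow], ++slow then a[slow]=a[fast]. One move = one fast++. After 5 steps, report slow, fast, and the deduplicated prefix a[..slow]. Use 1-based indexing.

slow=5, fast=7, prefix=[2, 4, 6, 9, 10]

(s=1,f=2) a[fast]=2=a[slow] dup → fast++
(s=1,f=3) a[fast]=4≠a[slow]=2 write a[2]=4 → slow++,fast++
(s=2,f=4) a[fast]=6≠a[slow]=4 write a[3]=6 → slow++,fast++
(s=3,f=5) a[fast]=9≠a[slow]=6 write a[4]=9 → slow++,fast++
(s=4,f=6) a[fast]=10≠a[slow]=9 write a[5]=10 → slow++,fast++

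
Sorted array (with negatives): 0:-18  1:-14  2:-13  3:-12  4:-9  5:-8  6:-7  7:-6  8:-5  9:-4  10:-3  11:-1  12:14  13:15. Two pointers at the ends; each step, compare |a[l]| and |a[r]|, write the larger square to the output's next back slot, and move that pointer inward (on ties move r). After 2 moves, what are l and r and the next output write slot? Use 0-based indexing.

[0,13] |-18|>|15| out[13]=324 → l++
[1,13] |-14|<=|15| out[12]=225 → r--

l=1, r=12, next write slot=11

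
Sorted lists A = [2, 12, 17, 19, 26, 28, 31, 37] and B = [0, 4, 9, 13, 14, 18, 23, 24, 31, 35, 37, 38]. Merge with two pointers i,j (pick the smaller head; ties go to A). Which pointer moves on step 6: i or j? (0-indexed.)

j

i=0 j=0: A[i]=2>B[j]=0 take 0, j++
i=0 j=1: A[i]=2<=B[j]=4 take 2, i++
i=1 j=1: A[i]=12>B[j]=4 take 4, j++
i=1 j=2: A[i]=12>B[j]=9 take 9, j++
i=1 j=3: A[i]=12<=B[j]=13 take 12, i++
i=2 j=3: A[i]=17>B[j]=13 take 13, j++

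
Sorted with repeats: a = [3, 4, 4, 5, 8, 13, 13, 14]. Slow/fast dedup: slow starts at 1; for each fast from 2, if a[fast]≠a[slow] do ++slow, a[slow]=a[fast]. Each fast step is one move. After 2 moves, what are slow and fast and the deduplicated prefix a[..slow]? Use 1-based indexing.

slow=2, fast=4, prefix=[3, 4]

slow=1 fast=2: a[fast]=4≠a[slow]=3 write a[2]=4, slow++,fast++
slow=2 fast=3: a[fast]=4=a[slow] dup, fast++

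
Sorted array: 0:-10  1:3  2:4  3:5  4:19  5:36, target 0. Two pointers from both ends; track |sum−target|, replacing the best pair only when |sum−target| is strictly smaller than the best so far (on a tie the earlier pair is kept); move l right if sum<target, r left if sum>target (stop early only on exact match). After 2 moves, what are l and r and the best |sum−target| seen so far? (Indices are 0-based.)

l=0, r=3, best |Δ|=9

l=0 r=5: -10+36=26 d=26 *, r--
l=0 r=4: -10+19=9 d=9 *, r--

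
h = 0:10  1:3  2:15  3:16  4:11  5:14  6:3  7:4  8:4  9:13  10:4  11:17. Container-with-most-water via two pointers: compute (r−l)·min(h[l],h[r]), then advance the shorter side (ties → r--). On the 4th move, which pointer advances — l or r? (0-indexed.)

l

[0,11] min(10,17)*11=110 best=110 * → l++
[1,11] min(3,17)*10=30 best=110 → l++
[2,11] min(15,17)*9=135 best=135 * → l++
[3,11] min(16,17)*8=128 best=135 → l++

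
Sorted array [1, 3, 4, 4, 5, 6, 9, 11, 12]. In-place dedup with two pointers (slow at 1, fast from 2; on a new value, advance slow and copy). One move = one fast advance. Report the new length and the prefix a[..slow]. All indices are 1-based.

slow=1 fast=2: a[fast]=3≠a[slow]=1 write a[2]=3, slow++,fast++
slow=2 fast=3: a[fast]=4≠a[slow]=3 write a[3]=4, slow++,fast++
slow=3 fast=4: a[fast]=4=a[slow] dup, fast++
slow=3 fast=5: a[fast]=5≠a[slow]=4 write a[4]=5, slow++,fast++
slow=4 fast=6: a[fast]=6≠a[slow]=5 write a[5]=6, slow++,fast++
slow=5 fast=7: a[fast]=9≠a[slow]=6 write a[6]=9, slow++,fast++
slow=6 fast=8: a[fast]=11≠a[slow]=9 write a[7]=11, slow++,fast++
slow=7 fast=9: a[fast]=12≠a[slow]=11 write a[8]=12, slow++,fast++

length 8; prefix = [1, 3, 4, 5, 6, 9, 11, 12]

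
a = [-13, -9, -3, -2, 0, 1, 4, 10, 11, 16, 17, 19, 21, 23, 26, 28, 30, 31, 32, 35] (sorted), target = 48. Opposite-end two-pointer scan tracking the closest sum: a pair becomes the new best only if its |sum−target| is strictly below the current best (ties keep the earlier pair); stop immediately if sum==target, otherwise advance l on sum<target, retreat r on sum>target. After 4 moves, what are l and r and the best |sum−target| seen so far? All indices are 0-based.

l=4, r=19, best |Δ|=15

l=0 r=19: -13+35=22 d=26 *, l++
l=1 r=19: -9+35=26 d=22 *, l++
l=2 r=19: -3+35=32 d=16 *, l++
l=3 r=19: -2+35=33 d=15 *, l++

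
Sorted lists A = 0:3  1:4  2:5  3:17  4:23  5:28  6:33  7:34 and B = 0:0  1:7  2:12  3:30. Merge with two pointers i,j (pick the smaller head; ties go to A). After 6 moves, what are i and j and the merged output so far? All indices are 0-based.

[i=0,j=0] A[i]=3>B[j]=0 take 0 → j++
[i=0,j=1] A[i]=3<=B[j]=7 take 3 → i++
[i=1,j=1] A[i]=4<=B[j]=7 take 4 → i++
[i=2,j=1] A[i]=5<=B[j]=7 take 5 → i++
[i=3,j=1] A[i]=17>B[j]=7 take 7 → j++
[i=3,j=2] A[i]=17>B[j]=12 take 12 → j++

i=3, j=3, merged so far=[0, 3, 4, 5, 7, 12]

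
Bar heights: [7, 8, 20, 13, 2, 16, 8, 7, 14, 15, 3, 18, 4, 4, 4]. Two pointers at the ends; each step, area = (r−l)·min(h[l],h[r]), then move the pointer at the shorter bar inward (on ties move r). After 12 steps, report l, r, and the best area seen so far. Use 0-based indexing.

[0,14] min(7,4)*14=56 best=56 * → r--
[0,13] min(7,4)*13=52 best=56 → r--
[0,12] min(7,4)*12=48 best=56 → r--
[0,11] min(7,18)*11=77 best=77 * → l++
[1,11] min(8,18)*10=80 best=80 * → l++
[2,11] min(20,18)*9=162 best=162 * → r--
[2,10] min(20,3)*8=24 best=162 → r--
[2,9] min(20,15)*7=105 best=162 → r--
[2,8] min(20,14)*6=84 best=162 → r--
[2,7] min(20,7)*5=35 best=162 → r--
[2,6] min(20,8)*4=32 best=162 → r--
[2,5] min(20,16)*3=48 best=162 → r--

l=2, r=4, best area=162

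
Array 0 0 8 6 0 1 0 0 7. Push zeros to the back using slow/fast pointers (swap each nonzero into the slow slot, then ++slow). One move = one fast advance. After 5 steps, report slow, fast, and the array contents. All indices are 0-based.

slow=2, fast=5, a=[8, 6, 0, 0, 0, 1, 0, 0, 7]

slow=0 fast=0: a[fast]=0, fast++
slow=0 fast=1: a[fast]=0, fast++
slow=0 fast=2: a[fast]=8≠0 swap→a[0]=8, slow++,fast++
slow=1 fast=3: a[fast]=6≠0 swap→a[1]=6, slow++,fast++
slow=2 fast=4: a[fast]=0, fast++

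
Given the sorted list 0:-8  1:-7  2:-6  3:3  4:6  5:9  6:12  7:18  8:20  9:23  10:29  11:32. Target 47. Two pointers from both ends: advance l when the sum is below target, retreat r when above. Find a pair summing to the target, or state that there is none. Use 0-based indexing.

(18, 29)

[0,11] -8+32=24 <47 → l++
[1,11] -7+32=25 <47 → l++
[2,11] -6+32=26 <47 → l++
[3,11] 3+32=35 <47 → l++
[4,11] 6+32=38 <47 → l++
[5,11] 9+32=41 <47 → l++
[6,11] 12+32=44 <47 → l++
[7,11] 18+32=50 >47 → r--
[7,10] 18+29=47 → found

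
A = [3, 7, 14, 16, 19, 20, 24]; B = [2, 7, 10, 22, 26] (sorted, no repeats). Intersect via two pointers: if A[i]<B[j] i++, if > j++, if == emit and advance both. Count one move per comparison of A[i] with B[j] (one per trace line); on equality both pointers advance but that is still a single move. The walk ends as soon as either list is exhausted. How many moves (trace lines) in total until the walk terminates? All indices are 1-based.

[i=1,j=1] 3>2 → j++
[i=1,j=2] 3<7 → i++
[i=2,j=2] 7==7 emit → i++,j++
[i=3,j=3] 14>10 → j++
[i=3,j=4] 14<22 → i++
[i=4,j=4] 16<22 → i++
[i=5,j=4] 19<22 → i++
[i=6,j=4] 20<22 → i++
[i=7,j=4] 24>22 → j++
[i=7,j=5] 24<26 → i++

10 moves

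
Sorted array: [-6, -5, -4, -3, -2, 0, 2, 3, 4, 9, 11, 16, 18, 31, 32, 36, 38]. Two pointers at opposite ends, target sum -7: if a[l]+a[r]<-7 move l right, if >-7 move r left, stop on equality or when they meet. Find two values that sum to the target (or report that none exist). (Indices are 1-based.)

(-5, -2)

l=1 r=17: -6+38=32 >-7, r--
l=1 r=16: -6+36=30 >-7, r--
l=1 r=15: -6+32=26 >-7, r--
l=1 r=14: -6+31=25 >-7, r--
l=1 r=13: -6+18=12 >-7, r--
l=1 r=12: -6+16=10 >-7, r--
l=1 r=11: -6+11=5 >-7, r--
l=1 r=10: -6+9=3 >-7, r--
l=1 r=9: -6+4=-2 >-7, r--
l=1 r=8: -6+3=-3 >-7, r--
l=1 r=7: -6+2=-4 >-7, r--
l=1 r=6: -6+0=-6 >-7, r--
l=1 r=5: -6+-2=-8 <-7, l++
l=2 r=5: -5+-2=-7, found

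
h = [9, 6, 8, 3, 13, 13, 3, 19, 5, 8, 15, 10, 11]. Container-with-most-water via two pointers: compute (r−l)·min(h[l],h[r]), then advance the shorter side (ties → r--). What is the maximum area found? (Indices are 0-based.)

l=0 r=12: min(9,11)*12=108 best=108 *, l++
l=1 r=12: min(6,11)*11=66 best=108, l++
l=2 r=12: min(8,11)*10=80 best=108, l++
l=3 r=12: min(3,11)*9=27 best=108, l++
l=4 r=12: min(13,11)*8=88 best=108, r--
l=4 r=11: min(13,10)*7=70 best=108, r--
l=4 r=10: min(13,15)*6=78 best=108, l++
l=5 r=10: min(13,15)*5=65 best=108, l++
l=6 r=10: min(3,15)*4=12 best=108, l++
l=7 r=10: min(19,15)*3=45 best=108, r--
l=7 r=9: min(19,8)*2=16 best=108, r--
l=7 r=8: min(19,5)*1=5 best=108, r--

max area = 108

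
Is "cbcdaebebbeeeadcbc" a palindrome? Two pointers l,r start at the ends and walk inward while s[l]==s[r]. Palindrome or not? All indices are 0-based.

not a palindrome (mismatch at 6,11)

l=0 r=17: 'c'=='c', l++,r--
l=1 r=16: 'b'=='b', l++,r--
l=2 r=15: 'c'=='c', l++,r--
l=3 r=14: 'd'=='d', l++,r--
l=4 r=13: 'a'=='a', l++,r--
l=5 r=12: 'e'=='e', l++,r--
l=6 r=11: 'b'!='e', stop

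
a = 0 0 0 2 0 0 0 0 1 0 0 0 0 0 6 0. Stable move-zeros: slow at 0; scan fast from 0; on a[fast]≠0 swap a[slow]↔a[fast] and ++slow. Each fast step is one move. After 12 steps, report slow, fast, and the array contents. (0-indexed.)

(s=0,f=0) a[fast]=0 → fast++
(s=0,f=1) a[fast]=0 → fast++
(s=0,f=2) a[fast]=0 → fast++
(s=0,f=3) a[fast]=2≠0 swap→a[0]=2 → slow++,fast++
(s=1,f=4) a[fast]=0 → fast++
(s=1,f=5) a[fast]=0 → fast++
(s=1,f=6) a[fast]=0 → fast++
(s=1,f=7) a[fast]=0 → fast++
(s=1,f=8) a[fast]=1≠0 swap→a[1]=1 → slow++,fast++
(s=2,f=9) a[fast]=0 → fast++
(s=2,f=10) a[fast]=0 → fast++
(s=2,f=11) a[fast]=0 → fast++

slow=2, fast=12, a=[2, 1, 0, 0, 0, 0, 0, 0, 0, 0, 0, 0, 0, 0, 6, 0]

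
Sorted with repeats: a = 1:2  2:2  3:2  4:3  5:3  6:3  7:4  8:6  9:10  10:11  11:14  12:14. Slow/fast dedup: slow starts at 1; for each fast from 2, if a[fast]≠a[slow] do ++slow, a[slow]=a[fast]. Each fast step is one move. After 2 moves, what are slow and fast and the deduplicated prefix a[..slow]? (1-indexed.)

slow=1, fast=4, prefix=[2]

slow=1 fast=2: a[fast]=2=a[slow] dup, fast++
slow=1 fast=3: a[fast]=2=a[slow] dup, fast++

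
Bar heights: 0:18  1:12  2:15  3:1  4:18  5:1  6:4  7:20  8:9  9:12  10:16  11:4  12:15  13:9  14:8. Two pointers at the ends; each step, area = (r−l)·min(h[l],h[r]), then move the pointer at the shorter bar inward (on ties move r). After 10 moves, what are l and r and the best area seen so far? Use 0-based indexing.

l=3, r=7, best area=180

l=0 r=14: min(18,8)*14=112 best=112 *, r--
l=0 r=13: min(18,9)*13=117 best=117 *, r--
l=0 r=12: min(18,15)*12=180 best=180 *, r--
l=0 r=11: min(18,4)*11=44 best=180, r--
l=0 r=10: min(18,16)*10=160 best=180, r--
l=0 r=9: min(18,12)*9=108 best=180, r--
l=0 r=8: min(18,9)*8=72 best=180, r--
l=0 r=7: min(18,20)*7=126 best=180, l++
l=1 r=7: min(12,20)*6=72 best=180, l++
l=2 r=7: min(15,20)*5=75 best=180, l++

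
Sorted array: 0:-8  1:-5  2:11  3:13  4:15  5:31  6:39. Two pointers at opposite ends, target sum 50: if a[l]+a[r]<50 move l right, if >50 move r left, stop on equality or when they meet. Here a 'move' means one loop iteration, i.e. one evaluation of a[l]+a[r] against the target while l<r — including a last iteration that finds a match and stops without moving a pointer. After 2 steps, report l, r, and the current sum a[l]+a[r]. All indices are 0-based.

[0,6] -8+39=31 <50 → l++
[1,6] -5+39=34 <50 → l++

l=2, r=6, sum=50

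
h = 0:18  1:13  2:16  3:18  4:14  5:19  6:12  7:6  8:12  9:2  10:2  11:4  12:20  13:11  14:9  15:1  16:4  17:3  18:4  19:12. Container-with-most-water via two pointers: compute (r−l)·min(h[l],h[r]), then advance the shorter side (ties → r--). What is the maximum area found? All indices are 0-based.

max area = 228

[0,19] min(18,12)*19=228 best=228 * → r--
[0,18] min(18,4)*18=72 best=228 → r--
[0,17] min(18,3)*17=51 best=228 → r--
[0,16] min(18,4)*16=64 best=228 → r--
[0,15] min(18,1)*15=15 best=228 → r--
[0,14] min(18,9)*14=126 best=228 → r--
[0,13] min(18,11)*13=143 best=228 → r--
[0,12] min(18,20)*12=216 best=228 → l++
[1,12] min(13,20)*11=143 best=228 → l++
[2,12] min(16,20)*10=160 best=228 → l++
[3,12] min(18,20)*9=162 best=228 → l++
[4,12] min(14,20)*8=112 best=228 → l++
[5,12] min(19,20)*7=133 best=228 → l++
[6,12] min(12,20)*6=72 best=228 → l++
[7,12] min(6,20)*5=30 best=228 → l++
[8,12] min(12,20)*4=48 best=228 → l++
[9,12] min(2,20)*3=6 best=228 → l++
[10,12] min(2,20)*2=4 best=228 → l++
[11,12] min(4,20)*1=4 best=228 → l++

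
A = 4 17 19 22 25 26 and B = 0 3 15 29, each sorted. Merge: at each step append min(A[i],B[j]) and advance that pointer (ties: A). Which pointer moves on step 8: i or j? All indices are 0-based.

i=0 j=0: A[i]=4>B[j]=0 take 0, j++
i=0 j=1: A[i]=4>B[j]=3 take 3, j++
i=0 j=2: A[i]=4<=B[j]=15 take 4, i++
i=1 j=2: A[i]=17>B[j]=15 take 15, j++
i=1 j=3: A[i]=17<=B[j]=29 take 17, i++
i=2 j=3: A[i]=19<=B[j]=29 take 19, i++
i=3 j=3: A[i]=22<=B[j]=29 take 22, i++
i=4 j=3: A[i]=25<=B[j]=29 take 25, i++

i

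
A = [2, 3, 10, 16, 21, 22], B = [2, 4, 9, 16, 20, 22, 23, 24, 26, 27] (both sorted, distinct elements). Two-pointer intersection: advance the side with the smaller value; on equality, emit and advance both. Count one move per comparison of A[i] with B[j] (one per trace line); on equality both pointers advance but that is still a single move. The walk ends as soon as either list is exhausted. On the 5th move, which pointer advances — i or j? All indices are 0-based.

i=0 j=0: 2==2 emit, i++,j++
i=1 j=1: 3<4, i++
i=2 j=1: 10>4, j++
i=2 j=2: 10>9, j++
i=2 j=3: 10<16, i++

i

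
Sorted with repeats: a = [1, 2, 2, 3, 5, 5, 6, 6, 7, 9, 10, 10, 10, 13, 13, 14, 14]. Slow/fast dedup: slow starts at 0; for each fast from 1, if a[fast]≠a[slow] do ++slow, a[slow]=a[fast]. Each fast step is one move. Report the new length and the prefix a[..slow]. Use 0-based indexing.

slow=0 fast=1: a[fast]=2≠a[slow]=1 write a[1]=2, slow++,fast++
slow=1 fast=2: a[fast]=2=a[slow] dup, fast++
slow=1 fast=3: a[fast]=3≠a[slow]=2 write a[2]=3, slow++,fast++
slow=2 fast=4: a[fast]=5≠a[slow]=3 write a[3]=5, slow++,fast++
slow=3 fast=5: a[fast]=5=a[slow] dup, fast++
slow=3 fast=6: a[fast]=6≠a[slow]=5 write a[4]=6, slow++,fast++
slow=4 fast=7: a[fast]=6=a[slow] dup, fast++
slow=4 fast=8: a[fast]=7≠a[slow]=6 write a[5]=7, slow++,fast++
slow=5 fast=9: a[fast]=9≠a[slow]=7 write a[6]=9, slow++,fast++
slow=6 fast=10: a[fast]=10≠a[slow]=9 write a[7]=10, slow++,fast++
slow=7 fast=11: a[fast]=10=a[slow] dup, fast++
slow=7 fast=12: a[fast]=10=a[slow] dup, fast++
slow=7 fast=13: a[fast]=13≠a[slow]=10 write a[8]=13, slow++,fast++
slow=8 fast=14: a[fast]=13=a[slow] dup, fast++
slow=8 fast=15: a[fast]=14≠a[slow]=13 write a[9]=14, slow++,fast++
slow=9 fast=16: a[fast]=14=a[slow] dup, fast++

length 10; prefix = [1, 2, 3, 5, 6, 7, 9, 10, 13, 14]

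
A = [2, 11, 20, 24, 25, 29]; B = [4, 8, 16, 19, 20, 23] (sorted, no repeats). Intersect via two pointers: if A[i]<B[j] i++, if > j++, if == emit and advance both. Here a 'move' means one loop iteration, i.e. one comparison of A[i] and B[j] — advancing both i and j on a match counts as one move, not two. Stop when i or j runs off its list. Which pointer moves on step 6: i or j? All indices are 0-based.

i=0 j=0: 2<4, i++
i=1 j=0: 11>4, j++
i=1 j=1: 11>8, j++
i=1 j=2: 11<16, i++
i=2 j=2: 20>16, j++
i=2 j=3: 20>19, j++

j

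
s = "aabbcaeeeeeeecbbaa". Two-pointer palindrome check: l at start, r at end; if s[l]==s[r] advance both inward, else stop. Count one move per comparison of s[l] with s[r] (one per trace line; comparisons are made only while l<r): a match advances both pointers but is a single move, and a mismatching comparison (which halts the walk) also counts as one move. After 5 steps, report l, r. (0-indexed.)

l=5, r=12

[0,17] 'a'=='a' → l++,r--
[1,16] 'a'=='a' → l++,r--
[2,15] 'b'=='b' → l++,r--
[3,14] 'b'=='b' → l++,r--
[4,13] 'c'=='c' → l++,r--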